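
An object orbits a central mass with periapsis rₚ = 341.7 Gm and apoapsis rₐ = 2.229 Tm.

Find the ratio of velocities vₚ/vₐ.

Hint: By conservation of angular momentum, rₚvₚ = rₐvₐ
rₚ = 341.7 Gm = 3.417 × 10^11 m
rₐ = 2.229 Tm = 2.229 × 10^12 m
rₚvₚ = rₐvₐ  ⇒  vₚ/vₐ = rₐ/rₚ
vₚ/vₐ = (2.229 × 10^12) / (3.417 × 10^11) = 6.52327

Final answer: vₚ/vₐ = 6.523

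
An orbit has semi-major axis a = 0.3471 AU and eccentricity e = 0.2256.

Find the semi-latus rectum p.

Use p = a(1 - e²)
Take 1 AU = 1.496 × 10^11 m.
a = 0.3471 AU = 5.19262 × 10^10 m
e = 0.2256,  e² = 0.0508954,  1 − e² = 0.949105
p = a(1 − e²) = 5.19262 × 10^10 m × 0.949105 = 4.92834 × 10^10 m ≈ 0.3294 AU

Final answer: p = 0.3294 AU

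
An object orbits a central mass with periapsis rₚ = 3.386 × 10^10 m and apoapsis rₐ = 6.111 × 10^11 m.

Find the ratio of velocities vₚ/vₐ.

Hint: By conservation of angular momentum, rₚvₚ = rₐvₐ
rₚ = 3.386 × 10^10 m
rₐ = 6.111 × 10^11 m
rₚvₚ = rₐvₐ  ⇒  vₚ/vₐ = rₐ/rₚ
vₚ/vₐ = (6.111 × 10^11) / (3.386 × 10^10) = 18.0478

Final answer: vₚ/vₐ = 18.05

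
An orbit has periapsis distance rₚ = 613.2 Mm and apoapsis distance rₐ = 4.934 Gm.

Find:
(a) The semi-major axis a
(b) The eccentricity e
rₚ = 613.2 Mm = 6.132 × 10^8 m
rₐ = 4.934 Gm = 4.934 × 10^9 m
(a) a = (rₚ + rₐ)/2 = 2.7736 × 10^9 m ≈ 2.774 Gm
(b) e = (rₐ − rₚ)/(rₐ + rₚ) = (4.3208 × 10^9) / (5.5472 × 10^9) = 0.778915

Final answer:
(a) a = 2.774 Gm
(b) e = 0.7789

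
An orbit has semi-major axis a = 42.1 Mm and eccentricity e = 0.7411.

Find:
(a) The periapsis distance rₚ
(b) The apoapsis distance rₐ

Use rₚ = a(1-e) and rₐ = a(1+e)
a = 42.1 Mm = 4.21 × 10^7 m
e = 0.7411:  1 − e = 0.2589,  1 + e = 1.7411
(a) rₚ = a(1 − e) = 4.21 × 10^7 m × 0.2589 = 1.08997 × 10^7 m ≈ 10.9 Mm
(b) rₐ = a(1 + e) = 4.21 × 10^7 m × 1.7411 = 7.33003 × 10^7 m ≈ 73.3 Mm

Final answer:
(a) rₚ = 10.9 Mm
(b) rₐ = 73.3 Mm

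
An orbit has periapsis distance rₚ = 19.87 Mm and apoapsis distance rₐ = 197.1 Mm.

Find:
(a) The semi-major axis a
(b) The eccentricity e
rₚ = 19.87 Mm = 1.987 × 10^7 m
rₐ = 197.1 Mm = 1.971 × 10^8 m
(a) a = (rₚ + rₐ)/2 = 1.08485 × 10^8 m ≈ 108.5 Mm
(b) e = (rₐ − rₚ)/(rₐ + rₚ) = (1.7723 × 10^8) / (2.1697 × 10^8) = 0.816841

Final answer:
(a) a = 108.5 Mm
(b) e = 0.8168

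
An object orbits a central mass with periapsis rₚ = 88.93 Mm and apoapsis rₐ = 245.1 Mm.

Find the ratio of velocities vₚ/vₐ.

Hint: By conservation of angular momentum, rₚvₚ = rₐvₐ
rₚ = 88.93 Mm = 8.893 × 10^7 m
rₐ = 245.1 Mm = 2.451 × 10^8 m
rₚvₚ = rₐvₐ  ⇒  vₚ/vₐ = rₐ/rₚ
vₚ/vₐ = (2.451 × 10^8) / (8.893 × 10^7) = 2.7561

Final answer: vₚ/vₐ = 2.756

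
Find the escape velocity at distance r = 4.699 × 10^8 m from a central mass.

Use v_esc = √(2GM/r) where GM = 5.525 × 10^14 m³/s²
r = 4.699 × 10^8 m
GM = 5.525 × 10^14 m³/s²
2GM/r = 2 × (5.525 × 10^14) / (4.699 × 10^8) = 2.35156 × 10^6 m²/s²
v_esc = √(2GM/r) = 1533.48 m/s ≈ 1.533 km/s

Final answer: 1.533 km/s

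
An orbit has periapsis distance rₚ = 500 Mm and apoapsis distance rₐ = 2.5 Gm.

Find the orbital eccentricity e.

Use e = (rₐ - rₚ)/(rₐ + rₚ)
rₚ = 500 Mm = 5 × 10^8 m
rₐ = 2.5 Gm = 2.5 × 10^9 m
rₐ − rₚ = 2 × 10^9 m
rₐ + rₚ = 3 × 10^9 m
e = (rₐ − rₚ)/(rₐ + rₚ) = 0.666667

Final answer: e = 0.6667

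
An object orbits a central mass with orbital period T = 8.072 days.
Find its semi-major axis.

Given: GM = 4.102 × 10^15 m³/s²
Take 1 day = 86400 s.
T = 8.072 days = 697421 s
GM = 4.102 × 10^15 m³/s²
Kepler's third law: a³ = GM T² / (4π²)
T² = 4.86396 × 10^11 s²
a³ = (4.102 × 10^15) × (4.86396 × 10^11) / (4π²) = 5.05389 × 10^25 m³
a = (a³)^(1/3) = 3.69722 × 10^8 m ≈ 3.697 × 10^8 m

Final answer: 3.697 × 10^8 m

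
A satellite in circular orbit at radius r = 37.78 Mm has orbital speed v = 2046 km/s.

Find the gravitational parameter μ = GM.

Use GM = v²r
r = 37.78 Mm = 3.778 × 10^7 m
v = 2046 km/s = 2.046 × 10^6 m/s
v² = 4.18612 × 10^12 m²/s²
GM = v²r = 4.18612 × 10^12 × 3.778 × 10^7 = 1.58151 × 10^20 m³/s²
GM ≈ 1.582 × 10^20 m³/s²

Final answer: GM = 1.582 × 10^20 m³/s²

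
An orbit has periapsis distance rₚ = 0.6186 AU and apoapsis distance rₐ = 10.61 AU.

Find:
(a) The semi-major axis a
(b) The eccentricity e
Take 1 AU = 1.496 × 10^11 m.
rₚ = 0.6186 AU = 9.25426 × 10^10 m
rₐ = 10.61 AU = 1.58726 × 10^12 m
(a) a = (rₚ + rₐ)/2 = 8.39899 × 10^11 m ≈ 5.614 AU
(b) e = (rₐ − rₚ)/(rₐ + rₚ) = (1.49471 × 10^12) / (1.6798 × 10^12) = 0.889817

Final answer:
(a) a = 5.614 AU
(b) e = 0.8898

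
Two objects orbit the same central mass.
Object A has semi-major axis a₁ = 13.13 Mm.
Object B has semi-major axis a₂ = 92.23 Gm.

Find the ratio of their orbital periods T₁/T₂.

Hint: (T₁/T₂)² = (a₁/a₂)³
a₁ = 13.13 Mm = 1.313 × 10^7 m
a₂ = 92.23 Gm = 9.223 × 10^10 m
a₁/a₂ = 0.000142361
T₁/T₂ = (a₁/a₂)^(3/2) = (0.000142361)^1.5 = 1.69859 × 10^-6

Final answer: T₁/T₂ = 1.699 × 10^-6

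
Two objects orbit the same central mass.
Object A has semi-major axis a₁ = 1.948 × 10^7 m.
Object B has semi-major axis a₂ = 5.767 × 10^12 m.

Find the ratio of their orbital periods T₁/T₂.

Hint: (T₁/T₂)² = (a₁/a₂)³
a₁ = 1.948 × 10^7 m
a₂ = 5.767 × 10^12 m
a₁/a₂ = 3.37784 × 10^-6
T₁/T₂ = (a₁/a₂)^(3/2) = (3.37784 × 10^-6)^1.5 = 6.2081 × 10^-9

Final answer: T₁/T₂ = 6.208 × 10^-9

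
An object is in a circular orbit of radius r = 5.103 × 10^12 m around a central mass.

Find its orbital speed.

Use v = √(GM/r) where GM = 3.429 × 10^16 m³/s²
r = 5.103 × 10^12 m
GM = 3.429 × 10^16 m³/s²
GM/r = (3.429 × 10^16) / (5.103 × 10^12) = 6719.58 m²/s²
v = √(GM/r) = 81.973 m/s ≈ 81.97 m/s

Final answer: 81.97 m/s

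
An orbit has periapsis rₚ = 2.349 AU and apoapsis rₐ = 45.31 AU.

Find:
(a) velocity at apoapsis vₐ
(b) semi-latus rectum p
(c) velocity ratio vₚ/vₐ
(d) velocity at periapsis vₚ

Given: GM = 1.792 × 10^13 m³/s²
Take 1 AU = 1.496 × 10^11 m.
rₚ = 2.349 AU = 3.5141 × 10^11 m
rₐ = 45.31 AU = 6.77838 × 10^12 m
GM = 1.792 × 10^13 m³/s²
a = (rₚ + rₐ)/2 = 3.56489 × 10^12 m
e = (rₐ − rₚ)/(rₐ + rₚ) = (6.42697 × 10^12) / (7.12979 × 10^12) = 0.901425
(a) vₐ² = GM (2/rₐ − 1/a) = 1.792 × 10^13 × (2.95056 × 10^-13 − 2.80513 × 10^-13) = 0.260604 m²/s²;  vₐ = 0.510494 m/s ≈ 0.5105 m/s
(b) 1 − e² = 0.187434;  p = a(1 − e²) = 3.56489 × 10^12 × 0.187434 = 6.6818 × 10^11 m ≈ 4.466 AU
(c) vₚ/vₐ = rₐ/rₚ (angular momentum) = (6.77838 × 10^12) / (3.5141 × 10^11) = 19.2891 ≈ 19.29
(d) vₚ² = GM (2/rₚ − 1/a) = 1.792 × 10^13 × (5.69135 × 10^-12 − 2.80513 × 10^-13) = 96.9622 m²/s²;  vₚ = 9.84694 m/s ≈ 9.847 m/s

Final answer:
(a) velocity at apoapsis vₐ = 0.5105 m/s
(b) semi-latus rectum p = 4.466 AU
(c) velocity ratio vₚ/vₐ = 19.29
(d) velocity at periapsis vₚ = 9.847 m/s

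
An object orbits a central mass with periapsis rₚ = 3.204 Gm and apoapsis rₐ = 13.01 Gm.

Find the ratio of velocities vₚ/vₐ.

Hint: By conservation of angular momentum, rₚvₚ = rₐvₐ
rₚ = 3.204 Gm = 3.204 × 10^9 m
rₐ = 13.01 Gm = 1.301 × 10^10 m
rₚvₚ = rₐvₐ  ⇒  vₚ/vₐ = rₐ/rₚ
vₚ/vₐ = (1.301 × 10^10) / (3.204 × 10^9) = 4.06055

Final answer: vₚ/vₐ = 4.061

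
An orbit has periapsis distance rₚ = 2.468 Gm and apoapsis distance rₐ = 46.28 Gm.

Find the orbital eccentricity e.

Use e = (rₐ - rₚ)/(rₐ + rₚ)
rₚ = 2.468 Gm = 2.468 × 10^9 m
rₐ = 46.28 Gm = 4.628 × 10^10 m
rₐ − rₚ = 4.3812 × 10^10 m
rₐ + rₚ = 4.8748 × 10^10 m
e = (rₐ − rₚ)/(rₐ + rₚ) = 0.898745

Final answer: e = 0.8987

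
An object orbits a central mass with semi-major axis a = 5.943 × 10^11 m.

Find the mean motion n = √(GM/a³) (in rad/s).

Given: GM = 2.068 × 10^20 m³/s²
a = 5.943 × 10^11 m
GM = 2.068 × 10^20 m³/s²
a³ = 2.09902 × 10^35 m³
GM/a³ = (2.068 × 10^20) / (2.09902 × 10^35) = 9.8522 × 10^-16 s⁻²
n = √(GM/a³) = 3.13882 × 10^-8 rad/s ≈ 3.139 × 10^-8 rad/s

Final answer: n = 3.139 × 10^-8 rad/s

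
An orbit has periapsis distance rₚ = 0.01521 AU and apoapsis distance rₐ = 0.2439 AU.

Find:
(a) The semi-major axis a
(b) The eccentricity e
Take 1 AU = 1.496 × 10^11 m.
rₚ = 0.01521 AU = 2.27542 × 10^9 m
rₐ = 0.2439 AU = 3.64874 × 10^10 m
(a) a = (rₚ + rₐ)/2 = 1.93814 × 10^10 m ≈ 0.1296 AU
(b) e = (rₐ − rₚ)/(rₐ + rₚ) = (3.4212 × 10^10) / (3.87629 × 10^10) = 0.882598

Final answer:
(a) a = 0.1296 AU
(b) e = 0.8826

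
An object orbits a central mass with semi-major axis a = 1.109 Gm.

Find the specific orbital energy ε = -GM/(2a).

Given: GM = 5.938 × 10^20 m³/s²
a = 1.109 Gm = 1.109 × 10^9 m
GM = 5.938 × 10^20 m³/s²
2a = 2.218 × 10^9 m
ε = −GM/(2a) = -2.67719 × 10^11 J/kg ≈ -267.7 GJ/kg

Final answer: -267.7 GJ/kg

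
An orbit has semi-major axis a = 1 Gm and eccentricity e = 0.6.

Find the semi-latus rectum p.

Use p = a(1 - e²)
a = 1 Gm = 1 × 10^9 m
e = 0.6,  e² = 0.36,  1 − e² = 0.64
p = a(1 − e²) = 1 × 10^9 m × 0.64 = 6.4 × 10^8 m ≈ 640 Mm

Final answer: p = 640 Mm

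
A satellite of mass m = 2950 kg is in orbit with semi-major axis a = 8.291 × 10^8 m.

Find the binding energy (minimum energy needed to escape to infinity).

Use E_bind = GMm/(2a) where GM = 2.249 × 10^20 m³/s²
a = 8.291 × 10^8 m
GM = 2.249 × 10^20 m³/s²
m = 2950 kg
GMm = 2.249 × 10^20 × 2950 = 6.63455 × 10^23 m³·kg/s²
2a = 1.6582 × 10^9 m
E_bind = GMm/(2a) = 4.00106 × 10^14 J ≈ 400.1 TJ

Final answer: 400.1 TJ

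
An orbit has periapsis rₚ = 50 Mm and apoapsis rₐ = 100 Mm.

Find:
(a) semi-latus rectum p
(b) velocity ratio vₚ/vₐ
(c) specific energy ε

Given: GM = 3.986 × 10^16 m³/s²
rₚ = 50 Mm = 5 × 10^7 m
rₐ = 100 Mm = 1 × 10^8 m
GM = 3.986 × 10^16 m³/s²
a = (rₚ + rₐ)/2 = 7.5 × 10^7 m
e = (rₐ − rₚ)/(rₐ + rₚ) = (5 × 10^7) / (1.5 × 10^8) = 0.333333
(a) 1 − e² = 0.888889;  p = a(1 − e²) = 7.5 × 10^7 × 0.888889 = 6.66667 × 10^7 m ≈ 66.67 Mm
(b) vₚ/vₐ = rₐ/rₚ (angular momentum) = (1 × 10^8) / (5 × 10^7) = 2 ≈ 2
(c) 2a = 1.5 × 10^8 m;  ε = −GM/(2a) = -2.65733 × 10^8 J/kg ≈ -265.7 MJ/kg

Final answer:
(a) semi-latus rectum p = 66.67 Mm
(b) velocity ratio vₚ/vₐ = 2
(c) specific energy ε = -265.7 MJ/kg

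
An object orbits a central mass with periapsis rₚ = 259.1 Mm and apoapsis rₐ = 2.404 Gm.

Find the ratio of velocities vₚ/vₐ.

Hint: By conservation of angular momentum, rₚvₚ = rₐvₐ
rₚ = 259.1 Mm = 2.591 × 10^8 m
rₐ = 2.404 Gm = 2.404 × 10^9 m
rₚvₚ = rₐvₐ  ⇒  vₚ/vₐ = rₐ/rₚ
vₚ/vₐ = (2.404 × 10^9) / (2.591 × 10^8) = 9.27827

Final answer: vₚ/vₐ = 9.278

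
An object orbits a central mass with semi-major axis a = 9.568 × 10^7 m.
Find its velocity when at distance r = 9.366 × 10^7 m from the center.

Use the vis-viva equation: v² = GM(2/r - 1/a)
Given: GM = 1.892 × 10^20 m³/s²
a = 9.568 × 10^7 m
r = 9.366 × 10^7 m
GM = 1.892 × 10^20 m³/s²
2/r − 1/a = 2.13538 × 10^-8 − 1.04515 × 10^-8 = 1.09023 × 10^-8 m⁻¹
v² = GM (2/r − 1/a) = 2.06272 × 10^12 m²/s²
v = 1.43622 × 10^6 m/s ≈ 1436 km/s

Final answer: 1436 km/s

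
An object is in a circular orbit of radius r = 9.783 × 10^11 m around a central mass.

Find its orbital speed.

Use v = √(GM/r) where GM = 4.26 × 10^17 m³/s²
r = 9.783 × 10^11 m
GM = 4.26 × 10^17 m³/s²
GM/r = (4.26 × 10^17) / (9.783 × 10^11) = 435449 m²/s²
v = √(GM/r) = 659.886 m/s ≈ 659.9 m/s

Final answer: 659.9 m/s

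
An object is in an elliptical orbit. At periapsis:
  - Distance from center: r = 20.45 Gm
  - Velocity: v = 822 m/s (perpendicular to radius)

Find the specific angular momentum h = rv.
r = 20.45 Gm = 2.045 × 10^10 m
v = 822 m/s
h = rv = 2.045 × 10^10 × 822 = 1.68099 × 10^13 m²/s ≈ 1.681 × 10^13 m²/s

Final answer: h = 1.681 × 10^13 m²/s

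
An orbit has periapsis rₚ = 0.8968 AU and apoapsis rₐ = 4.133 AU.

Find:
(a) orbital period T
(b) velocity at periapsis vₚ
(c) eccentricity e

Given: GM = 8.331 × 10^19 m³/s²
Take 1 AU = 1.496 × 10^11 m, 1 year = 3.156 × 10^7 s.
rₚ = 0.8968 AU = 1.34161 × 10^11 m
rₐ = 4.133 AU = 6.18297 × 10^11 m
GM = 8.331 × 10^19 m³/s²
a = (rₚ + rₐ)/2 = 3.76229 × 10^11 m
e = (rₐ − rₚ)/(rₐ + rₚ) = (4.84136 × 10^11) / (7.52458 × 10^11) = 0.643405
(a) a³ = 5.32546 × 10^34 m³;  T = 2π √(a³/GM) = 2π × 2.52831 × 10^7 s = 1.58858 × 10^8 s ≈ 5.034 years
(b) vₚ² = GM (2/rₚ − 1/a) = 8.331 × 10^19 × (1.49074 × 10^-11 − 2.65796 × 10^-12) = 1.0205 × 10^9 m²/s²;  vₚ = 31945.3 m/s ≈ 6.739 AU/year
(c) e = 0.643405 ≈ 0.6434

Final answer:
(a) orbital period T = 5.034 years
(b) velocity at periapsis vₚ = 6.739 AU/year
(c) eccentricity e = 0.6434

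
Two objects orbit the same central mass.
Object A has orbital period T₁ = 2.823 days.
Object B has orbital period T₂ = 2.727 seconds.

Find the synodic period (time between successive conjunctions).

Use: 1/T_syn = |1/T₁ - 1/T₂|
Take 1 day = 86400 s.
T₁ = 2.823 days = 243907 s
T₂ = 2.727 seconds
1/T₁ = 4.09992 × 10^-6 s⁻¹
1/T₂ = 0.366703 s⁻¹
|1/T₁ − 1/T₂| = 0.366699 s⁻¹
T_syn = 1 / |1/T₁ − 1/T₂| = 2.72703 s ≈ 2.727 seconds

Final answer: T_syn = 2.727 seconds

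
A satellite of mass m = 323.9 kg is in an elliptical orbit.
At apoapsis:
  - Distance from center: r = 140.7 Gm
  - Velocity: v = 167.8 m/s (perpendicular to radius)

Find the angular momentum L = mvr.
r = 140.7 Gm = 1.407 × 10^11 m
v = 167.8 m/s
vr = 167.8 × 1.407 × 10^11 = 2.36095 × 10^13 m²/s
L = m × vr = 323.9 × 2.36095 × 10^13 = 7.6471 × 10^15 kg·m²/s ≈ 7.647 × 10^15 kg·m²/s

Final answer: L = 7.647 × 10^15 kg·m²/s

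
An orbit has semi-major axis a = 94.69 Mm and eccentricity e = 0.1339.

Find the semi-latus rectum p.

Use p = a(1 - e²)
a = 94.69 Mm = 9.469 × 10^7 m
e = 0.1339,  e² = 0.0179292,  1 − e² = 0.982071
p = a(1 − e²) = 9.469 × 10^7 m × 0.982071 = 9.29923 × 10^7 m ≈ 92.99 Mm

Final answer: p = 92.99 Mm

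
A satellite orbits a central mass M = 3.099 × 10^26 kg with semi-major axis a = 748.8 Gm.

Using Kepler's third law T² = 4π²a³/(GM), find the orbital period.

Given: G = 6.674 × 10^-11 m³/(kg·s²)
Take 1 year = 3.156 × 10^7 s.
M = 3.099 × 10^26 kg
GM = G × M = 6.674 × 10^-11 × 3.099 × 10^26 = 2.06827 × 10^16 m³/s²
a = 748.8 Gm = 7.488 × 10^11 m
a³ = 4.19853 × 10^35 m³
T = 2π √(a³/GM) = 2π √((4.19853 × 10^35) / (2.06827 × 10^16)) = 2π × 4.50552 × 10^9 s
T = 2.8309 × 10^10 s ≈ 897 years

Final answer: 897 years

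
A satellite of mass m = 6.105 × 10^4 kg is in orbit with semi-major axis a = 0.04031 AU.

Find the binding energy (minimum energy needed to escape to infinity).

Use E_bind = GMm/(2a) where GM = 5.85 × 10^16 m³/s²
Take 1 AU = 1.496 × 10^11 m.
a = 0.04031 AU = 6.03038 × 10^9 m
GM = 5.85 × 10^16 m³/s²
m = 6.105 × 10^4 kg
GMm = 5.85 × 10^16 × 61050 = 3.57143 × 10^21 m³·kg/s²
2a = 1.20608 × 10^10 m
E_bind = GMm/(2a) = 2.9612 × 10^11 J ≈ 296.1 GJ

Final answer: 296.1 GJ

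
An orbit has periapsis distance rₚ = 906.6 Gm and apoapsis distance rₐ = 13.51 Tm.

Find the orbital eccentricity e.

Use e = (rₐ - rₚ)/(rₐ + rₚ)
rₚ = 906.6 Gm = 9.066 × 10^11 m
rₐ = 13.51 Tm = 1.351 × 10^13 m
rₐ − rₚ = 1.26034 × 10^13 m
rₐ + rₚ = 1.44166 × 10^13 m
e = (rₐ − rₚ)/(rₐ + rₚ) = 0.874228

Final answer: e = 0.8742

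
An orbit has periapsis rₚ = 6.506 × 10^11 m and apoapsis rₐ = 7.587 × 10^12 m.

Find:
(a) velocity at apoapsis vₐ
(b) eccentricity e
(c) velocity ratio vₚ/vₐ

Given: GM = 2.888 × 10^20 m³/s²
rₚ = 6.506 × 10^11 m
rₐ = 7.587 × 10^12 m
GM = 2.888 × 10^20 m³/s²
a = (rₚ + rₐ)/2 = 4.1188 × 10^12 m
e = (rₐ − rₚ)/(rₐ + rₚ) = (6.9364 × 10^12) / (8.2376 × 10^12) = 0.842041
(a) vₐ² = GM (2/rₐ − 1/a) = 2.888 × 10^20 × (2.63609 × 10^-13 − 2.42789 × 10^-13) = 6.01271 × 10^6 m²/s²;  vₐ = 2452.08 m/s ≈ 2.452 km/s
(b) e = 0.842041 ≈ 0.842
(c) vₚ/vₐ = rₐ/rₚ (angular momentum) = (7.587 × 10^12) / (6.506 × 10^11) = 11.6615 ≈ 11.66

Final answer:
(a) velocity at apoapsis vₐ = 2.452 km/s
(b) eccentricity e = 0.842
(c) velocity ratio vₚ/vₐ = 11.66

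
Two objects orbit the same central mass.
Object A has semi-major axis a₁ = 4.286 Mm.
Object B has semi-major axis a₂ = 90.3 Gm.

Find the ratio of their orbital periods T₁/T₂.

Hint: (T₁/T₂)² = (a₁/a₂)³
a₁ = 4.286 Mm = 4.286 × 10^6 m
a₂ = 90.3 Gm = 9.03 × 10^10 m
a₁/a₂ = 4.7464 × 10^-5
T₁/T₂ = (a₁/a₂)^(3/2) = (4.7464 × 10^-5)^1.5 = 3.26999 × 10^-7

Final answer: T₁/T₂ = 3.27 × 10^-7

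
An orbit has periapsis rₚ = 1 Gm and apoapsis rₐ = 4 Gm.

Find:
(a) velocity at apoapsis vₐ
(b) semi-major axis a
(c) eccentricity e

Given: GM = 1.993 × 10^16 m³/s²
rₚ = 1 Gm = 1 × 10^9 m
rₐ = 4 Gm = 4 × 10^9 m
GM = 1.993 × 10^16 m³/s²
a = (rₚ + rₐ)/2 = 2.5 × 10^9 m
e = (rₐ − rₚ)/(rₐ + rₚ) = (3 × 10^9) / (5 × 10^9) = 0.6
(a) vₐ² = GM (2/rₐ − 1/a) = 1.993 × 10^16 × (5 × 10^-10 − 4 × 10^-10) = 1.993 × 10^6 m²/s²;  vₐ = 1411.74 m/s ≈ 1.412 km/s
(b) a = 2.5 × 10^9 m ≈ 2.5 Gm
(c) e = 0.6 ≈ 0.6

Final answer:
(a) velocity at apoapsis vₐ = 1.412 km/s
(b) semi-major axis a = 2.5 Gm
(c) eccentricity e = 0.6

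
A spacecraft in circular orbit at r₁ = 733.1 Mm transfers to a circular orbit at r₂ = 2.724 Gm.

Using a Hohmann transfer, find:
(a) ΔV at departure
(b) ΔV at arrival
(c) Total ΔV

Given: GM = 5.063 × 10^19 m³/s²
r₁ = 733.1 Mm = 7.331 × 10^8 m
r₂ = 2.724 Gm = 2.724 × 10^9 m
GM = 5.063 × 10^19 m³/s²
Transfer ellipse: a_t = (r₁ + r₂)/2 = 1.72855 × 10^9 m
Circular speed at r₁: v₁ = √(GM/r₁) = 262798 m/s
Transfer speed at r₁ (periapsis): v₁ₜ = √(GM(2/r₁ − 1/a_t)) = 329902 m/s
(a) ΔV₁ = v₁ₜ − v₁ = 67103.8 m/s ≈ 67.1 km/s
Circular speed at r₂: v₂ = √(GM/r₂) = 136333 m/s
Transfer speed at r₂ (apoapsis): v₂ₜ = √(GM(2/r₂ − 1/a_t)) = 88785.3 m/s
(b) ΔV₂ = v₂ − v₂ₜ = 47547.5 m/s ≈ 47.55 km/s
(c) ΔV_total = ΔV₁ + ΔV₂ = 114651 m/s ≈ 114.7 km/s

Final answer:
(a) ΔV₁ = 67.1 km/s
(b) ΔV₂ = 47.55 km/s
(c) ΔV_total = 114.7 km/s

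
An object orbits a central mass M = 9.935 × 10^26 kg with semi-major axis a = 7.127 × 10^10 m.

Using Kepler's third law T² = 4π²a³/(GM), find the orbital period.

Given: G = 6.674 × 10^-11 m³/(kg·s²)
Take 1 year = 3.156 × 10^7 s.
M = 9.935 × 10^26 kg
GM = G × M = 6.674 × 10^-11 × 9.935 × 10^26 = 6.63062 × 10^16 m³/s²
a = 7.127 × 10^10 m
a³ = 3.6201 × 10^32 m³
T = 2π √(a³/GM) = 2π √((3.6201 × 10^32) / (6.63062 × 10^16)) = 2π × 7.38896 × 10^7 s
T = 4.64262 × 10^8 s ≈ 14.71 years

Final answer: 14.71 years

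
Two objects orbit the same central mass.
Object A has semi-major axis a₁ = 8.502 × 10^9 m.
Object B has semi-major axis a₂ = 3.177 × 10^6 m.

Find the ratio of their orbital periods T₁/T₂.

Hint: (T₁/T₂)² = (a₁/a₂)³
a₁ = 8.502 × 10^9 m
a₂ = 3.177 × 10^6 m
a₁/a₂ = 2676.11
T₁/T₂ = (a₁/a₂)^(3/2) = (2676.11)^1.5 = 138438

Final answer: T₁/T₂ = 1.384 × 10^5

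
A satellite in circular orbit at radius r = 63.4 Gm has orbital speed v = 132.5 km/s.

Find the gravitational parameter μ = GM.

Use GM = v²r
r = 63.4 Gm = 6.34 × 10^10 m
v = 132.5 km/s = 132500 m/s
v² = 1.75562 × 10^10 m²/s²
GM = v²r = 1.75562 × 10^10 × 6.34 × 10^10 = 1.11307 × 10^21 m³/s²
GM ≈ 1.113 × 10^21 m³/s²

Final answer: GM = 1.113 × 10^21 m³/s²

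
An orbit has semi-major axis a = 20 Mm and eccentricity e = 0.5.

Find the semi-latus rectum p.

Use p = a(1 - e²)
a = 20 Mm = 2 × 10^7 m
e = 0.5,  e² = 0.25,  1 − e² = 0.75
p = a(1 − e²) = 2 × 10^7 m × 0.75 = 1.5 × 10^7 m ≈ 15 Mm

Final answer: p = 15 Mm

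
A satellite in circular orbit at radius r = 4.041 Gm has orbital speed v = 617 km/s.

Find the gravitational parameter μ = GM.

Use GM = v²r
r = 4.041 Gm = 4.041 × 10^9 m
v = 617 km/s = 617000 m/s
v² = 3.80689 × 10^11 m²/s²
GM = v²r = 3.80689 × 10^11 × 4.041 × 10^9 = 1.53836 × 10^21 m³/s²
GM ≈ 1.538 × 10^21 m³/s²

Final answer: GM = 1.538 × 10^21 m³/s²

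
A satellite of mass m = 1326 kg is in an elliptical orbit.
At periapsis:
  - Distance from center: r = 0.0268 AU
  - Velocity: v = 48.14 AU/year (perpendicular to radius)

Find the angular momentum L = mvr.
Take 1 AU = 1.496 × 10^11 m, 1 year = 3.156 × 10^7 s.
r = 0.0268 AU = 4.00928 × 10^9 m
v = 48.14 AU/year = 228192 m/s
vr = 228192 × 4.00928 × 10^9 = 9.14886 × 10^14 m²/s
L = m × vr = 1326 × 9.14886 × 10^14 = 1.21314 × 10^18 kg·m²/s ≈ 1.213 × 10^18 kg·m²/s

Final answer: L = 1.213 × 10^18 kg·m²/s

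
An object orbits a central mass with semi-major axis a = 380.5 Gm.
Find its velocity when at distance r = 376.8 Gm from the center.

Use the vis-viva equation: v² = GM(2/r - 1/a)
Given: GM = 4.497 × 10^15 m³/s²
a = 380.5 Gm = 3.805 × 10^11 m
r = 376.8 Gm = 3.768 × 10^11 m
GM = 4.497 × 10^15 m³/s²
2/r − 1/a = 5.30786 × 10^-12 − 2.62812 × 10^-12 = 2.67973 × 10^-12 m⁻¹
v² = GM (2/r − 1/a) = 12050.8 m²/s²
v = 109.776 m/s ≈ 109.8 m/s

Final answer: 109.8 m/s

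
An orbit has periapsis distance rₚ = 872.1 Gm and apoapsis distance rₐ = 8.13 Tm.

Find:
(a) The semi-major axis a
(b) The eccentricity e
rₚ = 872.1 Gm = 8.721 × 10^11 m
rₐ = 8.13 Tm = 8.13 × 10^12 m
(a) a = (rₚ + rₐ)/2 = 4.50105 × 10^12 m ≈ 4.501 Tm
(b) e = (rₐ − rₚ)/(rₐ + rₚ) = (7.2579 × 10^12) / (9.0021 × 10^12) = 0.806245

Final answer:
(a) a = 4.501 Tm
(b) e = 0.8062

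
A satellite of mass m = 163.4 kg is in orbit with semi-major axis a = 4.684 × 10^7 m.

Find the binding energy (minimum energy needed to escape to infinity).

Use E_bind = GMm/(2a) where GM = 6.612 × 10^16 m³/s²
a = 4.684 × 10^7 m
GM = 6.612 × 10^16 m³/s²
m = 163.4 kg
GMm = 6.612 × 10^16 × 163.4 = 1.0804 × 10^19 m³·kg/s²
2a = 9.368 × 10^7 m
E_bind = GMm/(2a) = 1.15329 × 10^11 J ≈ 115.3 GJ

Final answer: 115.3 GJ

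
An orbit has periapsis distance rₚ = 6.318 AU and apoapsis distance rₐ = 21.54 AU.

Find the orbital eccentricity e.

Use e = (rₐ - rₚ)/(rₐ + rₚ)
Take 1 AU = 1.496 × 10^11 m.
rₚ = 6.318 AU = 9.45173 × 10^11 m
rₐ = 21.54 AU = 3.22238 × 10^12 m
rₐ − rₚ = 2.27721 × 10^12 m
rₐ + rₚ = 4.16756 × 10^12 m
e = (rₐ − rₚ)/(rₐ + rₚ) = 0.546414

Final answer: e = 0.5464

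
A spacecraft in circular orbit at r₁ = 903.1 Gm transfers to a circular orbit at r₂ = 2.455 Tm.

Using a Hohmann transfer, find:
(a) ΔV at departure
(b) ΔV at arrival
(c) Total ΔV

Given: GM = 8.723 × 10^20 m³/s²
r₁ = 903.1 Gm = 9.031 × 10^11 m
r₂ = 2.455 Tm = 2.455 × 10^12 m
GM = 8.723 × 10^20 m³/s²
Transfer ellipse: a_t = (r₁ + r₂)/2 = 1.67905 × 10^12 m
Circular speed at r₁: v₁ = √(GM/r₁) = 31078.9 m/s
Transfer speed at r₁ (periapsis): v₁ₜ = √(GM(2/r₁ − 1/a_t)) = 37580.2 m/s
(a) ΔV₁ = v₁ₜ − v₁ = 6501.33 m/s ≈ 6.501 km/s
Circular speed at r₂: v₂ = √(GM/r₂) = 18849.8 m/s
Transfer speed at r₂ (apoapsis): v₂ₜ = √(GM(2/r₂ − 1/a_t)) = 13824.3 m/s
(b) ΔV₂ = v₂ − v₂ₜ = 5025.51 m/s ≈ 5.026 km/s
(c) ΔV_total = ΔV₁ + ΔV₂ = 11526.8 m/s ≈ 11.53 km/s

Final answer:
(a) ΔV₁ = 6.501 km/s
(b) ΔV₂ = 5.026 km/s
(c) ΔV_total = 11.53 km/s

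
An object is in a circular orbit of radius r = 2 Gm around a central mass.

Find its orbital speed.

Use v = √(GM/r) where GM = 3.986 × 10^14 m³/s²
r = 2 Gm = 2 × 10^9 m
GM = 3.986 × 10^14 m³/s²
GM/r = (3.986 × 10^14) / (2 × 10^9) = 199300 m²/s²
v = √(GM/r) = 446.43 m/s ≈ 446.4 m/s

Final answer: 446.4 m/s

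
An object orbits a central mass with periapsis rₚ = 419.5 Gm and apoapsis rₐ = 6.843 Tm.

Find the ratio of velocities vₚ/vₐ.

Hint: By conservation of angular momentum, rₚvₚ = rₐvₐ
rₚ = 419.5 Gm = 4.195 × 10^11 m
rₐ = 6.843 Tm = 6.843 × 10^12 m
rₚvₚ = rₐvₐ  ⇒  vₚ/vₐ = rₐ/rₚ
vₚ/vₐ = (6.843 × 10^12) / (4.195 × 10^11) = 16.3123

Final answer: vₚ/vₐ = 16.31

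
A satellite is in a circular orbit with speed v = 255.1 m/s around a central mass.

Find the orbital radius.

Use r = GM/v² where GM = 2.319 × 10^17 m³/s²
v = 255.1 m/s
GM = 2.319 × 10^17 m³/s²
v² = 65076 m²/s²
r = GM/v² = (2.319 × 10^17) / 65076 = 3.56353 × 10^12 m ≈ 3.564 Tm

Final answer: 3.564 Tm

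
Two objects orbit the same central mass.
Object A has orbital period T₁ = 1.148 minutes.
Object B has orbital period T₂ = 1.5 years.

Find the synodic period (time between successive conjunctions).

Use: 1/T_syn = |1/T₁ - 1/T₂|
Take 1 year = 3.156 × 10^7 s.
T₁ = 1.148 minutes = 68.88 s
T₂ = 1.5 years = 4.734 × 10^7 s
1/T₁ = 0.014518 s⁻¹
1/T₂ = 2.11238 × 10^-8 s⁻¹
|1/T₁ − 1/T₂| = 0.014518 s⁻¹
T_syn = 1 / |1/T₁ − 1/T₂| = 68.8801 s ≈ 1.148 minutes

Final answer: T_syn = 1.148 minutes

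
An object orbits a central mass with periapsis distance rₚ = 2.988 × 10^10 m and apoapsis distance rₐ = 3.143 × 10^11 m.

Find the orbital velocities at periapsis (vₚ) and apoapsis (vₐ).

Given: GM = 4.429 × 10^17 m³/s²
rₚ = 2.988 × 10^10 m
rₐ = 3.143 × 10^11 m
GM = 4.429 × 10^17 m³/s²
a = (rₚ + rₐ)/2 = 1.7209 × 10^11 m
Vis-viva: v² = GM (2/r − 1/a)
vₚ² = 4.429 × 10^17 × (6.69344 × 10^-11 − 5.81091 × 10^-12) = 2.70716 × 10^7 m²/s²
vₚ = 5203.04 m/s ≈ 5.203 km/s
vₐ² = 4.429 × 10^17 × (6.36335 × 10^-12 − 5.81091 × 10^-12) = 244673 m²/s²
vₐ = 494.644 m/s ≈ 494.6 m/s

Final answer: vₚ = 5.203 km/s, vₐ = 494.6 m/s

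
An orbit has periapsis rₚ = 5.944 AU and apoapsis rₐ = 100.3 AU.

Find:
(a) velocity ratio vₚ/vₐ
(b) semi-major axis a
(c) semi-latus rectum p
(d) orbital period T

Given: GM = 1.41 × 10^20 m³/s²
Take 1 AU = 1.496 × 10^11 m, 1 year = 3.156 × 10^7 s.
rₚ = 5.944 AU = 8.89222 × 10^11 m
rₐ = 100.3 AU = 1.50049 × 10^13 m
GM = 1.41 × 10^20 m³/s²
a = (rₚ + rₐ)/2 = 7.94705 × 10^12 m
e = (rₐ − rₚ)/(rₐ + rₚ) = (1.41157 × 10^13) / (1.58941 × 10^13) = 0.888107
(a) vₚ/vₐ = rₐ/rₚ (angular momentum) = (1.50049 × 10^13) / (8.89222 × 10^11) = 16.8742 ≈ 16.87
(b) a = 7.94705 × 10^12 m ≈ 53.12 AU
(c) 1 − e² = 0.211267;  p = a(1 − e²) = 7.94705 × 10^12 × 0.211267 = 1.67895 × 10^12 m ≈ 11.22 AU
(d) a³ = 5.01901 × 10^38 m³;  T = 2π √(a³/GM) = 2π × 1.88669 × 10^9 s = 1.18544 × 10^10 s ≈ 375.6 years

Final answer:
(a) velocity ratio vₚ/vₐ = 16.87
(b) semi-major axis a = 53.12 AU
(c) semi-latus rectum p = 11.22 AU
(d) orbital period T = 375.6 years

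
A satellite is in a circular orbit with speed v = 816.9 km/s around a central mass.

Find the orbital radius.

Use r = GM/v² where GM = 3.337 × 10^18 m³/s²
v = 816.9 km/s = 816900 m/s
GM = 3.337 × 10^18 m³/s²
v² = 6.67326 × 10^11 m²/s²
r = GM/v² = (3.337 × 10^18) / (6.67326 × 10^11) = 5.00056 × 10^6 m ≈ 5.001 Mm

Final answer: 5.001 Mm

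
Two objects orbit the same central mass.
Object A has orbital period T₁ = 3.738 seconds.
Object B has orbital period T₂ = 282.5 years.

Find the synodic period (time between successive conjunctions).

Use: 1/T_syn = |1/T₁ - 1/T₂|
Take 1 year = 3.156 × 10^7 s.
T₁ = 3.738 seconds
T₂ = 282.5 years = 8.9157 × 10^9 s
1/T₁ = 0.267523 s⁻¹
1/T₂ = 1.12162 × 10^-10 s⁻¹
|1/T₁ − 1/T₂| = 0.267523 s⁻¹
T_syn = 1 / |1/T₁ − 1/T₂| = 3.738 s ≈ 3.738 seconds

Final answer: T_syn = 3.738 seconds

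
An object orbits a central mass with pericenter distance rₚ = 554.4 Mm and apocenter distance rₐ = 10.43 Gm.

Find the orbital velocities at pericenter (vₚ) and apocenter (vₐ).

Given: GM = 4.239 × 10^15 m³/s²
rₚ = 554.4 Mm = 5.544 × 10^8 m
rₐ = 10.43 Gm = 1.043 × 10^10 m
GM = 4.239 × 10^15 m³/s²
a = (rₚ + rₐ)/2 = 5.4922 × 10^9 m
Vis-viva: v² = GM (2/r − 1/a)
vₚ² = 4.239 × 10^15 × (3.6075 × 10^-9 − 1.82076 × 10^-10) = 1.45204 × 10^7 m²/s²
vₚ = 3810.56 m/s ≈ 3.811 km/s
vₐ² = 4.239 × 10^15 × (1.91755 × 10^-10 − 1.82076 × 10^-10) = 41025.7 m²/s²
vₐ = 202.548 m/s ≈ 202.5 m/s

Final answer: vₚ = 3.811 km/s, vₐ = 202.5 m/s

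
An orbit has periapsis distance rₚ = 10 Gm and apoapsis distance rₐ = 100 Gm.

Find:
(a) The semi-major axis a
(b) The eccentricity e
rₚ = 10 Gm = 1 × 10^10 m
rₐ = 100 Gm = 1 × 10^11 m
(a) a = (rₚ + rₐ)/2 = 5.5 × 10^10 m ≈ 55 Gm
(b) e = (rₐ − rₚ)/(rₐ + rₚ) = (9 × 10^10) / (1.1 × 10^11) = 0.818182

Final answer:
(a) a = 55 Gm
(b) e = 0.8182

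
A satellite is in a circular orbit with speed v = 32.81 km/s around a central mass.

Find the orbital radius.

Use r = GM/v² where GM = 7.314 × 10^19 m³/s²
v = 32.81 km/s = 32810 m/s
GM = 7.314 × 10^19 m³/s²
v² = 1.0765 × 10^9 m²/s²
r = GM/v² = (7.314 × 10^19) / (1.0765 × 10^9) = 6.79427 × 10^10 m ≈ 67.94 Gm

Final answer: 67.94 Gm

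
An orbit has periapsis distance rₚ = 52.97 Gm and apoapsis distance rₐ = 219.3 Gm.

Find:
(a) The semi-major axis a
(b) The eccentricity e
rₚ = 52.97 Gm = 5.297 × 10^10 m
rₐ = 219.3 Gm = 2.193 × 10^11 m
(a) a = (rₚ + rₐ)/2 = 1.36135 × 10^11 m ≈ 136.1 Gm
(b) e = (rₐ − rₚ)/(rₐ + rₚ) = (1.6633 × 10^11) / (2.7227 × 10^11) = 0.610901

Final answer:
(a) a = 136.1 Gm
(b) e = 0.6109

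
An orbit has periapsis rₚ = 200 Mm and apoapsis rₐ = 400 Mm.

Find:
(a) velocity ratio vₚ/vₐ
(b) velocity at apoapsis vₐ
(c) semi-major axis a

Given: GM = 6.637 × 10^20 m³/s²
rₚ = 200 Mm = 2 × 10^8 m
rₐ = 400 Mm = 4 × 10^8 m
GM = 6.637 × 10^20 m³/s²
a = (rₚ + rₐ)/2 = 3 × 10^8 m
e = (rₐ − rₚ)/(rₐ + rₚ) = (2 × 10^8) / (6 × 10^8) = 0.333333
(a) vₚ/vₐ = rₐ/rₚ (angular momentum) = (4 × 10^8) / (2 × 10^8) = 2 ≈ 2
(b) vₐ² = GM (2/rₐ − 1/a) = 6.637 × 10^20 × (5 × 10^-9 − 3.33333 × 10^-9) = 1.10617 × 10^12 m²/s²;  vₐ = 1.05174 × 10^6 m/s ≈ 1052 km/s
(c) a = 3 × 10^8 m ≈ 300 Mm

Final answer:
(a) velocity ratio vₚ/vₐ = 2
(b) velocity at apoapsis vₐ = 1052 km/s
(c) semi-major axis a = 300 Mm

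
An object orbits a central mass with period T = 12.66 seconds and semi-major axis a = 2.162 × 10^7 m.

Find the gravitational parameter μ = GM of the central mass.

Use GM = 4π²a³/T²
T = 12.66 seconds
a = 2.162 × 10^7 m
a³ = 1.01057 × 10^22 m³
T² = 160.276 s²
GM = 4π² × (1.01057 × 10^22) / 160.276 = 2.4892 × 10^21 m³/s²
GM ≈ 2.489 × 10^21 m³/s²

Final answer: GM = 2.489 × 10^21 m³/s²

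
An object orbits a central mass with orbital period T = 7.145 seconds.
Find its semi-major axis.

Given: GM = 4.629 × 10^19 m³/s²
T = 7.145 seconds
GM = 4.629 × 10^19 m³/s²
Kepler's third law: a³ = GM T² / (4π²)
T² = 51.051 s²
a³ = (4.629 × 10^19) × 51.051 / (4π²) = 5.98593 × 10^19 m³
a = (a³)^(1/3) = 3.91181 × 10^6 m ≈ 3.912 Mm

Final answer: 3.912 Mm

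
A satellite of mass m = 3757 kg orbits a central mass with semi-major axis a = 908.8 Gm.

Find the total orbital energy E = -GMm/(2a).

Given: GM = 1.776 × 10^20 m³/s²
a = 908.8 Gm = 9.088 × 10^11 m
GM = 1.776 × 10^20 m³/s²
2a = 1.8176 × 10^12 m
GMm = 1.776 × 10^20 × 3757 = 6.67243 × 10^23 m³·kg/s²
E = −GMm/(2a) = -3.67101 × 10^11 J ≈ -367.1 GJ

Final answer: -367.1 GJ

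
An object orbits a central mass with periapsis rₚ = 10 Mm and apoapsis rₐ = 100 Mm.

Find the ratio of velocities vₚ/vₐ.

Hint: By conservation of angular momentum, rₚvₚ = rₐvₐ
rₚ = 10 Mm = 1 × 10^7 m
rₐ = 100 Mm = 1 × 10^8 m
rₚvₚ = rₐvₐ  ⇒  vₚ/vₐ = rₐ/rₚ
vₚ/vₐ = (1 × 10^8) / (1 × 10^7) = 10

Final answer: vₚ/vₐ = 10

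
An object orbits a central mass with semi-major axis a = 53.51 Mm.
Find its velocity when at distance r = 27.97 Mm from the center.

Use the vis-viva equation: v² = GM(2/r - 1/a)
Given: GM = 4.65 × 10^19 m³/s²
a = 53.51 Mm = 5.351 × 10^7 m
r = 27.97 Mm = 2.797 × 10^7 m
GM = 4.65 × 10^19 m³/s²
2/r − 1/a = 7.15052 × 10^-8 − 1.86881 × 10^-8 = 5.28171 × 10^-8 m⁻¹
v² = GM (2/r − 1/a) = 2.45599 × 10^12 m²/s²
v = 1.56716 × 10^6 m/s ≈ 1567 km/s

Final answer: 1567 km/s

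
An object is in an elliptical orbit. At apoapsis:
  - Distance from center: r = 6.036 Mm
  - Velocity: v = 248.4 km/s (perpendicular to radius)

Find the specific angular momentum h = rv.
r = 6.036 Mm = 6.036 × 10^6 m
v = 248.4 km/s = 248400 m/s
h = rv = 6.036 × 10^6 × 248400 = 1.49934 × 10^12 m²/s ≈ 1.499 × 10^12 m²/s

Final answer: h = 1.499 × 10^12 m²/s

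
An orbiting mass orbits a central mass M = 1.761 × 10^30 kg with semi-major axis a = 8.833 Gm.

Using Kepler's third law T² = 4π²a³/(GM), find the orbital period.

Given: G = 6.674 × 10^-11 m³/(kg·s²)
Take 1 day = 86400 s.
M = 1.761 × 10^30 kg
GM = G × M = 6.674 × 10^-11 × 1.761 × 10^30 = 1.17529 × 10^20 m³/s²
a = 8.833 Gm = 8.833 × 10^9 m
a³ = 6.89167 × 10^29 m³
T = 2π √(a³/GM) = 2π √((6.89167 × 10^29) / (1.17529 × 10^20)) = 2π × 76575.5 s
T = 481138 s ≈ 5.569 days

Final answer: 5.569 days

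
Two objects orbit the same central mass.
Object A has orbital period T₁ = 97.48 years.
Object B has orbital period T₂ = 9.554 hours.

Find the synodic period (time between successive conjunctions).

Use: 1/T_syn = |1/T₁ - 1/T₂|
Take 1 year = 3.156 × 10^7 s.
T₁ = 97.48 years = 3.07647 × 10^9 s
T₂ = 9.554 hours = 34394.4 s
1/T₁ = 3.25048 × 10^-10 s⁻¹
1/T₂ = 2.90745 × 10^-5 s⁻¹
|1/T₁ − 1/T₂| = 2.90742 × 10^-5 s⁻¹
T_syn = 1 / |1/T₁ − 1/T₂| = 34394.8 s ≈ 9.554 hours

Final answer: T_syn = 9.554 hours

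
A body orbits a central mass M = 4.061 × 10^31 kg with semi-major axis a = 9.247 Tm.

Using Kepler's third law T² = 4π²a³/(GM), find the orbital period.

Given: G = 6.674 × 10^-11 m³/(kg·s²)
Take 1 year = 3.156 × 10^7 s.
M = 4.061 × 10^31 kg
GM = G × M = 6.674 × 10^-11 × 4.061 × 10^31 = 2.71031 × 10^21 m³/s²
a = 9.247 Tm = 9.247 × 10^12 m
a³ = 7.90683 × 10^38 m³
T = 2π √(a³/GM) = 2π √((7.90683 × 10^38) / (2.71031 × 10^21)) = 2π × 5.40122 × 10^8 s
T = 3.39369 × 10^9 s ≈ 107.5 years

Final answer: 107.5 years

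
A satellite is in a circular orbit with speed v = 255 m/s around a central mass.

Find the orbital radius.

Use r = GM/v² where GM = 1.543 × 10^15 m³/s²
v = 255 m/s
GM = 1.543 × 10^15 m³/s²
v² = 65025 m²/s²
r = GM/v² = (1.543 × 10^15) / 65025 = 2.37293 × 10^10 m ≈ 2.373 × 10^10 m

Final answer: 2.373 × 10^10 m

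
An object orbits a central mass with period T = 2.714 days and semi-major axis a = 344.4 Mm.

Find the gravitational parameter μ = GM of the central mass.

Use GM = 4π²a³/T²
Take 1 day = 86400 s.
T = 2.714 days = 234490 s
a = 344.4 Mm = 3.444 × 10^8 m
a³ = 4.08498 × 10^25 m³
T² = 5.49854 × 10^10 s²
GM = 4π² × (4.08498 × 10^25) / (5.49854 × 10^10) = 2.93293 × 10^16 m³/s²
GM ≈ 2.933 × 10^16 m³/s²

Final answer: GM = 2.933 × 10^16 m³/s²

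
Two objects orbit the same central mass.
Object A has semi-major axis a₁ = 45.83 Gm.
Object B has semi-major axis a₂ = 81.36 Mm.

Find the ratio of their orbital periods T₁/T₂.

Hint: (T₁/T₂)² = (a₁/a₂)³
a₁ = 45.83 Gm = 4.583 × 10^10 m
a₂ = 81.36 Mm = 8.136 × 10^7 m
a₁/a₂ = 563.299
T₁/T₂ = (a₁/a₂)^(3/2) = (563.299)^1.5 = 13369.3

Final answer: T₁/T₂ = 1.337 × 10^4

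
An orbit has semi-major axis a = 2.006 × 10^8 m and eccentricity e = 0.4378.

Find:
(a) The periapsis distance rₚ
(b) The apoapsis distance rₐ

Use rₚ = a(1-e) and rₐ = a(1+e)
a = 2.006 × 10^8 m
e = 0.4378:  1 − e = 0.5622,  1 + e = 1.4378
(a) rₚ = a(1 − e) = 2.006 × 10^8 m × 0.5622 = 1.12777 × 10^8 m ≈ 1.128 × 10^8 m
(b) rₐ = a(1 + e) = 2.006 × 10^8 m × 1.4378 = 2.88423 × 10^8 m ≈ 2.884 × 10^8 m

Final answer:
(a) rₚ = 1.128 × 10^8 m
(b) rₐ = 2.884 × 10^8 m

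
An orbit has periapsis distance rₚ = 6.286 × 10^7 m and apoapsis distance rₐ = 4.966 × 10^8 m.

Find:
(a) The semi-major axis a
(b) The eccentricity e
rₚ = 6.286 × 10^7 m
rₐ = 4.966 × 10^8 m
(a) a = (rₚ + rₐ)/2 = 2.7973 × 10^8 m ≈ 2.797 × 10^8 m
(b) e = (rₐ − rₚ)/(rₐ + rₚ) = (4.3374 × 10^8) / (5.5946 × 10^8) = 0.775283

Final answer:
(a) a = 2.797 × 10^8 m
(b) e = 0.7753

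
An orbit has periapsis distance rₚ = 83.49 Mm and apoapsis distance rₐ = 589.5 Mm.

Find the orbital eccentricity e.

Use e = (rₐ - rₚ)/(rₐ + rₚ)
rₚ = 83.49 Mm = 8.349 × 10^7 m
rₐ = 589.5 Mm = 5.895 × 10^8 m
rₐ − rₚ = 5.0601 × 10^8 m
rₐ + rₚ = 6.7299 × 10^8 m
e = (rₐ − rₚ)/(rₐ + rₚ) = 0.751883

Final answer: e = 0.7519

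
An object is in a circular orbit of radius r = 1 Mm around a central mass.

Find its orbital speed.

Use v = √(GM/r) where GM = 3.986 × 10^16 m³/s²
r = 1 Mm = 1 × 10^6 m
GM = 3.986 × 10^16 m³/s²
GM/r = (3.986 × 10^16) / (1 × 10^6) = 3.986 × 10^10 m²/s²
v = √(GM/r) = 199650 m/s ≈ 199.6 km/s

Final answer: 199.6 km/s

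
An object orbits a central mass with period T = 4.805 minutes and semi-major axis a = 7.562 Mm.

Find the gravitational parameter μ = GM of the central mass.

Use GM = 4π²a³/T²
T = 4.805 minutes = 288.3 s
a = 7.562 Mm = 7.562 × 10^6 m
a³ = 4.32424 × 10^20 m³
T² = 83116.9 s²
GM = 4π² × (4.32424 × 10^20) / 83116.9 = 2.05391 × 10^17 m³/s²
GM ≈ 2.054 × 10^17 m³/s²

Final answer: GM = 2.054 × 10^17 m³/s²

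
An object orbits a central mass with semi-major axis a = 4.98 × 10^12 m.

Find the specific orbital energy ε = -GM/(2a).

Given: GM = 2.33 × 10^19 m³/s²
a = 4.98 × 10^12 m
GM = 2.33 × 10^19 m³/s²
2a = 9.96 × 10^12 m
ε = −GM/(2a) = -2.33936 × 10^6 J/kg ≈ -2.339 MJ/kg

Final answer: -2.339 MJ/kg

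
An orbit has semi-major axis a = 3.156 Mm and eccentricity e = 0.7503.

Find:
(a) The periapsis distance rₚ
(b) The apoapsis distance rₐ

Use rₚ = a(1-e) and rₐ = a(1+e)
a = 3.156 Mm = 3.156 × 10^6 m
e = 0.7503:  1 − e = 0.2497,  1 + e = 1.7503
(a) rₚ = a(1 − e) = 3.156 × 10^6 m × 0.2497 = 788053 m ≈ 788.1 km
(b) rₐ = a(1 + e) = 3.156 × 10^6 m × 1.7503 = 5.52395 × 10^6 m ≈ 5.524 Mm

Final answer:
(a) rₚ = 788.1 km
(b) rₐ = 5.524 Mm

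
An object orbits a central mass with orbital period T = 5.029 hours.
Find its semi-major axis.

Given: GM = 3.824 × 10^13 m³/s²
T = 5.029 hours = 18104.4 s
GM = 3.824 × 10^13 m³/s²
Kepler's third law: a³ = GM T² / (4π²)
T² = 3.27769 × 10^8 s²
a³ = (3.824 × 10^13) × (3.27769 × 10^8) / (4π²) = 3.17487 × 10^20 m³
a = (a³)^(1/3) = 6.82195 × 10^6 m ≈ 6.822 × 10^6 m

Final answer: 6.822 × 10^6 m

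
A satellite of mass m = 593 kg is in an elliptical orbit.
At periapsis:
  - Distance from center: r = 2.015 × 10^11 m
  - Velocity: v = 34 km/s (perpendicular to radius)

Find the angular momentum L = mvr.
r = 2.015 × 10^11 m
v = 34 km/s = 34000 m/s
vr = 34000 × 2.015 × 10^11 = 6.851 × 10^15 m²/s
L = m × vr = 593 × 6.851 × 10^15 = 4.06264 × 10^18 kg·m²/s ≈ 4.063 × 10^18 kg·m²/s

Final answer: L = 4.063 × 10^18 kg·m²/s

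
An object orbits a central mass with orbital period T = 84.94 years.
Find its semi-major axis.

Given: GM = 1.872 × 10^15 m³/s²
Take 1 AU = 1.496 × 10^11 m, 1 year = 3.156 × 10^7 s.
T = 84.94 years = 2.68071 × 10^9 s
GM = 1.872 × 10^15 m³/s²
Kepler's third law: a³ = GM T² / (4π²)
T² = 7.18619 × 10^18 s²
a³ = (1.872 × 10^15) × (7.18619 × 10^18) / (4π²) = 3.40757 × 10^32 m³
a = (a³)^(1/3) = 6.98471 × 10^10 m ≈ 0.4669 AU

Final answer: 0.4669 AU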